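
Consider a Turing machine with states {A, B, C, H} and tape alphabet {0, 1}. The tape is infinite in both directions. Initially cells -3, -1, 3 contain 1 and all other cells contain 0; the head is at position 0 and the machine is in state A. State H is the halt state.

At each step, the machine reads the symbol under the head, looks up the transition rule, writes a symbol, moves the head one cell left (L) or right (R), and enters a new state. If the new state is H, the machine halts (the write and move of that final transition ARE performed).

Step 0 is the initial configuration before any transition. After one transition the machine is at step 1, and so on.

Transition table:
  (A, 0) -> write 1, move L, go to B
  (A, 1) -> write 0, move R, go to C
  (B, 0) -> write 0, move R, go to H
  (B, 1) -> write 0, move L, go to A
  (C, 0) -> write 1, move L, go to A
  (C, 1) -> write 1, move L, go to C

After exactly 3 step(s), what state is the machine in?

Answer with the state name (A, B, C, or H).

Step 1: in state A at pos 0, read 0 -> (A,0)->write 1,move L,goto B. Now: state=B, head=-1, tape[-4..4]=010110010 (head:    ^)
Step 2: in state B at pos -1, read 1 -> (B,1)->write 0,move L,goto A. Now: state=A, head=-2, tape[-4..4]=010010010 (head:   ^)
Step 3: in state A at pos -2, read 0 -> (A,0)->write 1,move L,goto B. Now: state=B, head=-3, tape[-4..4]=011010010 (head:  ^)

Answer: B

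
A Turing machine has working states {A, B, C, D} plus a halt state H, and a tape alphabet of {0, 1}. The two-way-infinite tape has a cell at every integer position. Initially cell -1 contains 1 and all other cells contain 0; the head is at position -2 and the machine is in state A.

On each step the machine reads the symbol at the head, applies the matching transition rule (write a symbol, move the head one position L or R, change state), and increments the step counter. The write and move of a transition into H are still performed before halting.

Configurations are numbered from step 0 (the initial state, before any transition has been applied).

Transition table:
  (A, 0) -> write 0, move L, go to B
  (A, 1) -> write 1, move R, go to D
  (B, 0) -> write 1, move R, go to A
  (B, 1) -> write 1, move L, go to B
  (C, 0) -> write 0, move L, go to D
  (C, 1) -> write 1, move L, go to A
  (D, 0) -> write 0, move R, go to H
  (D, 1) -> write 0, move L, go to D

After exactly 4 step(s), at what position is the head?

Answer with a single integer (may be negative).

Step 1: in state A at pos -2, read 0 -> (A,0)->write 0,move L,goto B. Now: state=B, head=-3, tape[-4..0]=00010 (head:  ^)
Step 2: in state B at pos -3, read 0 -> (B,0)->write 1,move R,goto A. Now: state=A, head=-2, tape[-4..0]=01010 (head:   ^)
Step 3: in state A at pos -2, read 0 -> (A,0)->write 0,move L,goto B. Now: state=B, head=-3, tape[-4..0]=01010 (head:  ^)
Step 4: in state B at pos -3, read 1 -> (B,1)->write 1,move L,goto B. Now: state=B, head=-4, tape[-5..0]=001010 (head:  ^)

Answer: -4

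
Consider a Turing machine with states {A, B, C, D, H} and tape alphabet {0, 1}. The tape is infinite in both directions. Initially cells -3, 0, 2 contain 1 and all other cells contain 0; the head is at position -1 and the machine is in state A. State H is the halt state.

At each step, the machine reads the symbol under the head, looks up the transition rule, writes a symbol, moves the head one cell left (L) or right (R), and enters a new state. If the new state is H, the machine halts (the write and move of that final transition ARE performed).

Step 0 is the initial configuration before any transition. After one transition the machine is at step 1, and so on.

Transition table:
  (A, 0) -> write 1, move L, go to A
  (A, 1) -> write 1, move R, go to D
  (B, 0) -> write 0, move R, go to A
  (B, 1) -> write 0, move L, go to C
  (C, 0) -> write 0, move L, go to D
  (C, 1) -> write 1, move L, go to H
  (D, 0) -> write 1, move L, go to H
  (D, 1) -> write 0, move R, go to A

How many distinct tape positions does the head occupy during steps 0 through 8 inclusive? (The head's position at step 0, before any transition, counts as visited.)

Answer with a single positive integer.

Answer: 5

Derivation:
Step 1: in state A at pos -1, read 0 -> (A,0)->write 1,move L,goto A. Now: state=A, head=-2, tape[-4..3]=01011010 (head:   ^)
Step 2: in state A at pos -2, read 0 -> (A,0)->write 1,move L,goto A. Now: state=A, head=-3, tape[-4..3]=01111010 (head:  ^)
Step 3: in state A at pos -3, read 1 -> (A,1)->write 1,move R,goto D. Now: state=D, head=-2, tape[-4..3]=01111010 (head:   ^)
Step 4: in state D at pos -2, read 1 -> (D,1)->write 0,move R,goto A. Now: state=A, head=-1, tape[-4..3]=01011010 (head:    ^)
Step 5: in state A at pos -1, read 1 -> (A,1)->write 1,move R,goto D. Now: state=D, head=0, tape[-4..3]=01011010 (head:     ^)
Step 6: in state D at pos 0, read 1 -> (D,1)->write 0,move R,goto A. Now: state=A, head=1, tape[-4..3]=01010010 (head:      ^)
Step 7: in state A at pos 1, read 0 -> (A,0)->write 1,move L,goto A. Now: state=A, head=0, tape[-4..3]=01010110 (head:     ^)
Step 8: in state A at pos 0, read 0 -> (A,0)->write 1,move L,goto A. Now: state=A, head=-1, tape[-4..3]=01011110 (head:    ^)
Head positions at steps 0..8: starting at -1, distinct positions visited = {-3, -2, -1, 0, 1} -> 5 position(s)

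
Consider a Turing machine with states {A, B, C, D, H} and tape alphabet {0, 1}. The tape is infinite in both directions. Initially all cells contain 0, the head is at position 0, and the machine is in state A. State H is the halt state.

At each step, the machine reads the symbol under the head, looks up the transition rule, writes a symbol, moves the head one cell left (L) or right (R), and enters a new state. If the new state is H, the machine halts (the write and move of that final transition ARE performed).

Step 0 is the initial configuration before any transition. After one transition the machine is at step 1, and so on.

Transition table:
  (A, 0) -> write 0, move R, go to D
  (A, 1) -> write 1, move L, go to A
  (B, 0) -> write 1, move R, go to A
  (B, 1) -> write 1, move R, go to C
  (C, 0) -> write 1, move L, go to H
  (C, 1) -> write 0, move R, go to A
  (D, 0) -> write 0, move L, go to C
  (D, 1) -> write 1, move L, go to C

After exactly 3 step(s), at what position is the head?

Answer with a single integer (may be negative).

Step 1: in state A at pos 0, read 0 -> (A,0)->write 0,move R,goto D. Now: state=D, head=1, tape[-1..2]=0000 (head:   ^)
Step 2: in state D at pos 1, read 0 -> (D,0)->write 0,move L,goto C. Now: state=C, head=0, tape[-1..2]=0000 (head:  ^)
Step 3: in state C at pos 0, read 0 -> (C,0)->write 1,move L,goto H. Now: state=H, head=-1, tape[-2..2]=00100 (head:  ^)

Answer: -1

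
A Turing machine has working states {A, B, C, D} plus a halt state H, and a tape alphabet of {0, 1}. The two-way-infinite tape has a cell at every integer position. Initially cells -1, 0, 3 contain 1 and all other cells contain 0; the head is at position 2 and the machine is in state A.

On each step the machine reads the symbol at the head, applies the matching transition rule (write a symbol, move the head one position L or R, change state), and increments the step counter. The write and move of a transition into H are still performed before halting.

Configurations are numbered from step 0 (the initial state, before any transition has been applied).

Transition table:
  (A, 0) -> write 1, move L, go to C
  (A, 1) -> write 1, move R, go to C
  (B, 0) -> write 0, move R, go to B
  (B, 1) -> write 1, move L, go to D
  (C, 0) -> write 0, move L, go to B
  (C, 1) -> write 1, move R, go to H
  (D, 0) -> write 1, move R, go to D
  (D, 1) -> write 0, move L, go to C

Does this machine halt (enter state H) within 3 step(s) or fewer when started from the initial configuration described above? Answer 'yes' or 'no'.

Answer: no

Derivation:
Step 1: in state A at pos 2, read 0 -> (A,0)->write 1,move L,goto C. Now: state=C, head=1, tape[-2..4]=0110110 (head:    ^)
Step 2: in state C at pos 1, read 0 -> (C,0)->write 0,move L,goto B. Now: state=B, head=0, tape[-2..4]=0110110 (head:   ^)
Step 3: in state B at pos 0, read 1 -> (B,1)->write 1,move L,goto D. Now: state=D, head=-1, tape[-2..4]=0110110 (head:  ^)
After 3 step(s): state = D (not H) -> not halted within 3 -> no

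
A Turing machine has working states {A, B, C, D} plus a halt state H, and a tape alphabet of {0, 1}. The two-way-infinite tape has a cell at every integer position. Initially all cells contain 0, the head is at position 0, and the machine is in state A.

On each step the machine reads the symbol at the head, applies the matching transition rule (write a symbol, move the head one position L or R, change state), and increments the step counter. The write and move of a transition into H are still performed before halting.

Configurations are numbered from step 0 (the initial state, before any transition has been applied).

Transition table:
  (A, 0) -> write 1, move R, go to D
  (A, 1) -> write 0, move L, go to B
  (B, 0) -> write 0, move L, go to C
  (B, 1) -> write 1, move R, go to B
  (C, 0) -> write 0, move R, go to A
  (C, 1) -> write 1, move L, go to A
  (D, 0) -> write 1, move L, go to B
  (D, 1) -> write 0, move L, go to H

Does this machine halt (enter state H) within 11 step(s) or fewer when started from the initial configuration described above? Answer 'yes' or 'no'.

Answer: no

Derivation:
Step 1: in state A at pos 0, read 0 -> (A,0)->write 1,move R,goto D. Now: state=D, head=1, tape[-1..2]=0100 (head:   ^)
Step 2: in state D at pos 1, read 0 -> (D,0)->write 1,move L,goto B. Now: state=B, head=0, tape[-1..2]=0110 (head:  ^)
Step 3: in state B at pos 0, read 1 -> (B,1)->write 1,move R,goto B. Now: state=B, head=1, tape[-1..2]=0110 (head:   ^)
Step 4: in state B at pos 1, read 1 -> (B,1)->write 1,move R,goto B. Now: state=B, head=2, tape[-1..3]=01100 (head:    ^)
Step 5: in state B at pos 2, read 0 -> (B,0)->write 0,move L,goto C. Now: state=C, head=1, tape[-1..3]=01100 (head:   ^)
Step 6: in state C at pos 1, read 1 -> (C,1)->write 1,move L,goto A. Now: state=A, head=0, tape[-1..3]=01100 (head:  ^)
Step 7: in state A at pos 0, read 1 -> (A,1)->write 0,move L,goto B. Now: state=B, head=-1, tape[-2..3]=000100 (head:  ^)
Step 8: in state B at pos -1, read 0 -> (B,0)->write 0,move L,goto C. Now: state=C, head=-2, tape[-3..3]=0000100 (head:  ^)
Step 9: in state C at pos -2, read 0 -> (C,0)->write 0,move R,goto A. Now: state=A, head=-1, tape[-3..3]=0000100 (head:   ^)
Step 10: in state A at pos -1, read 0 -> (A,0)->write 1,move R,goto D. Now: state=D, head=0, tape[-3..3]=0010100 (head:    ^)
Step 11: in state D at pos 0, read 0 -> (D,0)->write 1,move L,goto B. Now: state=B, head=-1, tape[-3..3]=0011100 (head:   ^)
After 11 step(s): state = B (not H) -> not halted within 11 -> no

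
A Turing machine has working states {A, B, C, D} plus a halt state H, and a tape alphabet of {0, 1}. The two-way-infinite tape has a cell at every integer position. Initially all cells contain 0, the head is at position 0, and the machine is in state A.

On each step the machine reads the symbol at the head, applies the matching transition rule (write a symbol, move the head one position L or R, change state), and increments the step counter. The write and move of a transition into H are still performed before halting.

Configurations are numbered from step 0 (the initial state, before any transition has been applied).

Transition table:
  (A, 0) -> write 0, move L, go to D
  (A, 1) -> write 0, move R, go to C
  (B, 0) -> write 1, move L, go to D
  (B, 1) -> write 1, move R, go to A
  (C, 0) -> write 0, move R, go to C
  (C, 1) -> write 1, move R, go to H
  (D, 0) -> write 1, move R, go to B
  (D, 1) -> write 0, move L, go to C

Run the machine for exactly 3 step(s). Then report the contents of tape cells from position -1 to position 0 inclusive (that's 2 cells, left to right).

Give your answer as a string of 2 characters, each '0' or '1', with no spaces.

Step 1: in state A at pos 0, read 0 -> (A,0)->write 0,move L,goto D. Now: state=D, head=-1, tape[-2..1]=0000 (head:  ^)
Step 2: in state D at pos -1, read 0 -> (D,0)->write 1,move R,goto B. Now: state=B, head=0, tape[-2..1]=0100 (head:   ^)
Step 3: in state B at pos 0, read 0 -> (B,0)->write 1,move L,goto D. Now: state=D, head=-1, tape[-2..1]=0110 (head:  ^)

Answer: 11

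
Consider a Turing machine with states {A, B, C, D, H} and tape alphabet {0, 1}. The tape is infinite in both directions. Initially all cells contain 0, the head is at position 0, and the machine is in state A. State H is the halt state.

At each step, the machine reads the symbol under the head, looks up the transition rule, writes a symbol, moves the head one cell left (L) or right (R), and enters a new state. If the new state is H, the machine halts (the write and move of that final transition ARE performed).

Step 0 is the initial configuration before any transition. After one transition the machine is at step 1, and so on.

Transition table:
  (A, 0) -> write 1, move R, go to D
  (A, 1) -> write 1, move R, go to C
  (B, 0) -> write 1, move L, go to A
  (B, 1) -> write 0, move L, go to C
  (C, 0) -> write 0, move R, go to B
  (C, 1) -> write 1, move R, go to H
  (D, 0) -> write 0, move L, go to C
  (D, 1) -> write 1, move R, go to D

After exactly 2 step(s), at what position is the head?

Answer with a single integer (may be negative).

Step 1: in state A at pos 0, read 0 -> (A,0)->write 1,move R,goto D. Now: state=D, head=1, tape[-1..2]=0100 (head:   ^)
Step 2: in state D at pos 1, read 0 -> (D,0)->write 0,move L,goto C. Now: state=C, head=0, tape[-1..2]=0100 (head:  ^)

Answer: 0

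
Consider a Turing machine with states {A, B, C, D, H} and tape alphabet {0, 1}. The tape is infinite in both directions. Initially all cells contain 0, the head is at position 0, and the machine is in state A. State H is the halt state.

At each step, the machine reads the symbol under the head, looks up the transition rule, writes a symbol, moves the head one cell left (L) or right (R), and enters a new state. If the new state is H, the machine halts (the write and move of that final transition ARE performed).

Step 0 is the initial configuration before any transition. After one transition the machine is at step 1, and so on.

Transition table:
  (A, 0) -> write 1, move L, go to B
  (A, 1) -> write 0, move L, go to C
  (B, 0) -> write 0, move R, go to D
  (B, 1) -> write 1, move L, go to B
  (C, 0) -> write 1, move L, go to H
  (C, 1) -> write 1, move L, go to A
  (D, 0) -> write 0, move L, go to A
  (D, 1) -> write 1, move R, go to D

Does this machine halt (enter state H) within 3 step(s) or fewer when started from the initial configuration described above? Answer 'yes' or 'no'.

Answer: no

Derivation:
Step 1: in state A at pos 0, read 0 -> (A,0)->write 1,move L,goto B. Now: state=B, head=-1, tape[-2..1]=0010 (head:  ^)
Step 2: in state B at pos -1, read 0 -> (B,0)->write 0,move R,goto D. Now: state=D, head=0, tape[-2..1]=0010 (head:   ^)
Step 3: in state D at pos 0, read 1 -> (D,1)->write 1,move R,goto D. Now: state=D, head=1, tape[-2..2]=00100 (head:    ^)
After 3 step(s): state = D (not H) -> not halted within 3 -> no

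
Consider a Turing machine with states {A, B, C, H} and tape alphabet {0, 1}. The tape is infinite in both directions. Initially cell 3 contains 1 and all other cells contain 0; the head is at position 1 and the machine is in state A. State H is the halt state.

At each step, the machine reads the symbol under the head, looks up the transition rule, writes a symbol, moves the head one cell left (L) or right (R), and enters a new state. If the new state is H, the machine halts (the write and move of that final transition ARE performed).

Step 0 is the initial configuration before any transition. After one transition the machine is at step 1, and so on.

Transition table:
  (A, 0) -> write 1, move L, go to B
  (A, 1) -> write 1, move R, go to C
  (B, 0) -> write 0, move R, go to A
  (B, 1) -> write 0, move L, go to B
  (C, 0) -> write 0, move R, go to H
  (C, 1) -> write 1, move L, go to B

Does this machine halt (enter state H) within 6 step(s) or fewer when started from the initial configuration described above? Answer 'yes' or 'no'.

Step 1: in state A at pos 1, read 0 -> (A,0)->write 1,move L,goto B. Now: state=B, head=0, tape[-1..4]=001010 (head:  ^)
Step 2: in state B at pos 0, read 0 -> (B,0)->write 0,move R,goto A. Now: state=A, head=1, tape[-1..4]=001010 (head:   ^)
Step 3: in state A at pos 1, read 1 -> (A,1)->write 1,move R,goto C. Now: state=C, head=2, tape[-1..4]=001010 (head:    ^)
Step 4: in state C at pos 2, read 0 -> (C,0)->write 0,move R,goto H. Now: state=H, head=3, tape[-1..4]=001010 (head:     ^)
State H reached at step 4; 4 <= 6 -> yes

Answer: yes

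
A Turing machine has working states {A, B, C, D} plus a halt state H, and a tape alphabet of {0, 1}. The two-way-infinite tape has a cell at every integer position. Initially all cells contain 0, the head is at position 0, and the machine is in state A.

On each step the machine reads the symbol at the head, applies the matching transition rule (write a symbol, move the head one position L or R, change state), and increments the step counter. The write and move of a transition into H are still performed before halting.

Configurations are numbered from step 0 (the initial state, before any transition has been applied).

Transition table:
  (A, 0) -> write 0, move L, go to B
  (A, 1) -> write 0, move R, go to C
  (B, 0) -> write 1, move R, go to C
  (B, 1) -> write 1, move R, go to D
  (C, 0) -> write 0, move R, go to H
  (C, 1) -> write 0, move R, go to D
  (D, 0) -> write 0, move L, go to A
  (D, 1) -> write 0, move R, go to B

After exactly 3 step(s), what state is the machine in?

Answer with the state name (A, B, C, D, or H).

Answer: H

Derivation:
Step 1: in state A at pos 0, read 0 -> (A,0)->write 0,move L,goto B. Now: state=B, head=-1, tape[-2..1]=0000 (head:  ^)
Step 2: in state B at pos -1, read 0 -> (B,0)->write 1,move R,goto C. Now: state=C, head=0, tape[-2..1]=0100 (head:   ^)
Step 3: in state C at pos 0, read 0 -> (C,0)->write 0,move R,goto H. Now: state=H, head=1, tape[-2..2]=01000 (head:    ^)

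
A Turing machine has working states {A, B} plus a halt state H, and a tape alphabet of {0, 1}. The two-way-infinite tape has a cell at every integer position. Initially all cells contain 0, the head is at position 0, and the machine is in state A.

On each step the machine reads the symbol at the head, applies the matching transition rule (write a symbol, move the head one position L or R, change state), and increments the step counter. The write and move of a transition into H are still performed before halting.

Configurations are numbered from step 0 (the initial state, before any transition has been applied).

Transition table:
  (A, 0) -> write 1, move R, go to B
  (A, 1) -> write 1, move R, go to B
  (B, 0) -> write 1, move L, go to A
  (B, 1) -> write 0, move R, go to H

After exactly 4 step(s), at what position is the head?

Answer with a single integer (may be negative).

Answer: 2

Derivation:
Step 1: in state A at pos 0, read 0 -> (A,0)->write 1,move R,goto B. Now: state=B, head=1, tape[-1..2]=0100 (head:   ^)
Step 2: in state B at pos 1, read 0 -> (B,0)->write 1,move L,goto A. Now: state=A, head=0, tape[-1..2]=0110 (head:  ^)
Step 3: in state A at pos 0, read 1 -> (A,1)->write 1,move R,goto B. Now: state=B, head=1, tape[-1..2]=0110 (head:   ^)
Step 4: in state B at pos 1, read 1 -> (B,1)->write 0,move R,goto H. Now: state=H, head=2, tape[-1..3]=01000 (head:    ^)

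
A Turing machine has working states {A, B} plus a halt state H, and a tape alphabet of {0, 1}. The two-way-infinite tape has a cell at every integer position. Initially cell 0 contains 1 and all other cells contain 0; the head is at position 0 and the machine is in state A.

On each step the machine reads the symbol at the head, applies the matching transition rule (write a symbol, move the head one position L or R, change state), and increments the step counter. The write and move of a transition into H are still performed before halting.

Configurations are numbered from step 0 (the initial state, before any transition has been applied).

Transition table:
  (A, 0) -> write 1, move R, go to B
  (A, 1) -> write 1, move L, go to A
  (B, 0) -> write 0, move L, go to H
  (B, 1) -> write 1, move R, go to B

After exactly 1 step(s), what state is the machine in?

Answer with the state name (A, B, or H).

Answer: A

Derivation:
Step 1: in state A at pos 0, read 1 -> (A,1)->write 1,move L,goto A. Now: state=A, head=-1, tape[-2..1]=0010 (head:  ^)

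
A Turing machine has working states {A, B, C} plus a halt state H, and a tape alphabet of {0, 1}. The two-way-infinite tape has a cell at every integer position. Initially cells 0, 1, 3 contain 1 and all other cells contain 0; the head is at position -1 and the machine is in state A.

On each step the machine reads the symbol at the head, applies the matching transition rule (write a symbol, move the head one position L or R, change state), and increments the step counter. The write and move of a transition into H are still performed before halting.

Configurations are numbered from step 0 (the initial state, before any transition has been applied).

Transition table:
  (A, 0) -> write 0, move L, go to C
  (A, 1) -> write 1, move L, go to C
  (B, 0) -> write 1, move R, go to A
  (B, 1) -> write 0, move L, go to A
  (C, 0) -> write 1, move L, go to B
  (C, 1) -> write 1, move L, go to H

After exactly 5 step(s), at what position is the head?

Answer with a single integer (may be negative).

Step 1: in state A at pos -1, read 0 -> (A,0)->write 0,move L,goto C. Now: state=C, head=-2, tape[-3..4]=00011010 (head:  ^)
Step 2: in state C at pos -2, read 0 -> (C,0)->write 1,move L,goto B. Now: state=B, head=-3, tape[-4..4]=001011010 (head:  ^)
Step 3: in state B at pos -3, read 0 -> (B,0)->write 1,move R,goto A. Now: state=A, head=-2, tape[-4..4]=011011010 (head:   ^)
Step 4: in state A at pos -2, read 1 -> (A,1)->write 1,move L,goto C. Now: state=C, head=-3, tape[-4..4]=011011010 (head:  ^)
Step 5: in state C at pos -3, read 1 -> (C,1)->write 1,move L,goto H. Now: state=H, head=-4, tape[-5..4]=0011011010 (head:  ^)

Answer: -4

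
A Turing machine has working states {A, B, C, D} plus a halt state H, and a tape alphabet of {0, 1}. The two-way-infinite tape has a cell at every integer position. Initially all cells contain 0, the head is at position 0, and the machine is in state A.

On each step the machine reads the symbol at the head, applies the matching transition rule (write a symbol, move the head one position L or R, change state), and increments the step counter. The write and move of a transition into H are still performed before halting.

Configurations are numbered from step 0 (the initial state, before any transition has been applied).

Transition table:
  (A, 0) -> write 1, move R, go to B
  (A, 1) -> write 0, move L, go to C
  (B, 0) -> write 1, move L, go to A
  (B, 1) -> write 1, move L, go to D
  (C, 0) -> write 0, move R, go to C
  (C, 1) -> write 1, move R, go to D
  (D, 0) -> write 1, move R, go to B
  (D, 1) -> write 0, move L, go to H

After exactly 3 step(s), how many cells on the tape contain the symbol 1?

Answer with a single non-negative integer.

Step 1: in state A at pos 0, read 0 -> (A,0)->write 1,move R,goto B. Now: state=B, head=1, tape[-1..2]=0100 (head:   ^)
Step 2: in state B at pos 1, read 0 -> (B,0)->write 1,move L,goto A. Now: state=A, head=0, tape[-1..2]=0110 (head:  ^)
Step 3: in state A at pos 0, read 1 -> (A,1)->write 0,move L,goto C. Now: state=C, head=-1, tape[-2..2]=00010 (head:  ^)
Cells containing 1 after step 3: {1} -> 1 cell(s)

Answer: 1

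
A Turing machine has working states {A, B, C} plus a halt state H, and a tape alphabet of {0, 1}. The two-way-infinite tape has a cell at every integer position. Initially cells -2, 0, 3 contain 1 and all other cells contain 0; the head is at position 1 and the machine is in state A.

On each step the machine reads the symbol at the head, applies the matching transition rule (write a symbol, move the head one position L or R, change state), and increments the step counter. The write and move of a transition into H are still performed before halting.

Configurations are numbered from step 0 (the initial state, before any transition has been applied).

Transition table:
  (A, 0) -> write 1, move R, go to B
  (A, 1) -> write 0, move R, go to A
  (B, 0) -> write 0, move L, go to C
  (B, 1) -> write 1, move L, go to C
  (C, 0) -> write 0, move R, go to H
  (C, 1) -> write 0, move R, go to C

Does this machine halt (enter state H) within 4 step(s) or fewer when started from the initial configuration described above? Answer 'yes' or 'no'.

Step 1: in state A at pos 1, read 0 -> (A,0)->write 1,move R,goto B. Now: state=B, head=2, tape[-3..4]=01011010 (head:      ^)
Step 2: in state B at pos 2, read 0 -> (B,0)->write 0,move L,goto C. Now: state=C, head=1, tape[-3..4]=01011010 (head:     ^)
Step 3: in state C at pos 1, read 1 -> (C,1)->write 0,move R,goto C. Now: state=C, head=2, tape[-3..4]=01010010 (head:      ^)
Step 4: in state C at pos 2, read 0 -> (C,0)->write 0,move R,goto H. Now: state=H, head=3, tape[-3..4]=01010010 (head:       ^)
State H reached at step 4; 4 <= 4 -> yes

Answer: yes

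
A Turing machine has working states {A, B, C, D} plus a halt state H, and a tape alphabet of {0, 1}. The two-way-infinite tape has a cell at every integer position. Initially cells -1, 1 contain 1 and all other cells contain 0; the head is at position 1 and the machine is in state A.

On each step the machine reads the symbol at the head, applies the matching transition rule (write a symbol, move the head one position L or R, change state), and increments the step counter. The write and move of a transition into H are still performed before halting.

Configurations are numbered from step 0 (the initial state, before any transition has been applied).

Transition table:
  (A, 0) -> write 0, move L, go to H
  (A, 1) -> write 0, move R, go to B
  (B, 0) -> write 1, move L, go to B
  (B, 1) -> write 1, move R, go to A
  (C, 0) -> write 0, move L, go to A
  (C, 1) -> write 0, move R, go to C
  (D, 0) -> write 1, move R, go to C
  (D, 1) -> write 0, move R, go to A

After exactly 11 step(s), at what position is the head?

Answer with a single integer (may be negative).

Step 1: in state A at pos 1, read 1 -> (A,1)->write 0,move R,goto B. Now: state=B, head=2, tape[-2..3]=010000 (head:     ^)
Step 2: in state B at pos 2, read 0 -> (B,0)->write 1,move L,goto B. Now: state=B, head=1, tape[-2..3]=010010 (head:    ^)
Step 3: in state B at pos 1, read 0 -> (B,0)->write 1,move L,goto B. Now: state=B, head=0, tape[-2..3]=010110 (head:   ^)
Step 4: in state B at pos 0, read 0 -> (B,0)->write 1,move L,goto B. Now: state=B, head=-1, tape[-2..3]=011110 (head:  ^)
Step 5: in state B at pos -1, read 1 -> (B,1)->write 1,move R,goto A. Now: state=A, head=0, tape[-2..3]=011110 (head:   ^)
Step 6: in state A at pos 0, read 1 -> (A,1)->write 0,move R,goto B. Now: state=B, head=1, tape[-2..3]=010110 (head:    ^)
Step 7: in state B at pos 1, read 1 -> (B,1)->write 1,move R,goto A. Now: state=A, head=2, tape[-2..3]=010110 (head:     ^)
Step 8: in state A at pos 2, read 1 -> (A,1)->write 0,move R,goto B. Now: state=B, head=3, tape[-2..4]=0101000 (head:      ^)
Step 9: in state B at pos 3, read 0 -> (B,0)->write 1,move L,goto B. Now: state=B, head=2, tape[-2..4]=0101010 (head:     ^)
Step 10: in state B at pos 2, read 0 -> (B,0)->write 1,move L,goto B. Now: state=B, head=1, tape[-2..4]=0101110 (head:    ^)
Step 11: in state B at pos 1, read 1 -> (B,1)->write 1,move R,goto A. Now: state=A, head=2, tape[-2..4]=0101110 (head:     ^)

Answer: 2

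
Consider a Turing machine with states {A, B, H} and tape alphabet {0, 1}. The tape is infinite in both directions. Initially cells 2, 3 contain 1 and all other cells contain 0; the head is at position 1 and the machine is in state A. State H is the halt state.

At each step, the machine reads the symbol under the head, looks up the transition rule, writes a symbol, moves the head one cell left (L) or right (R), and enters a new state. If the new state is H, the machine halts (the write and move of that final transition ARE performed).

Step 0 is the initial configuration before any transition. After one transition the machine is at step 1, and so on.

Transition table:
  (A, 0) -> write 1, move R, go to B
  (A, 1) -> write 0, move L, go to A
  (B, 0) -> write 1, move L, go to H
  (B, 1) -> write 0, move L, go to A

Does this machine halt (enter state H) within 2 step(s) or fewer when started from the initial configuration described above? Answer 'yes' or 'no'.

Answer: no

Derivation:
Step 1: in state A at pos 1, read 0 -> (A,0)->write 1,move R,goto B. Now: state=B, head=2, tape[0..4]=01110 (head:   ^)
Step 2: in state B at pos 2, read 1 -> (B,1)->write 0,move L,goto A. Now: state=A, head=1, tape[0..4]=01010 (head:  ^)
After 2 step(s): state = A (not H) -> not halted within 2 -> no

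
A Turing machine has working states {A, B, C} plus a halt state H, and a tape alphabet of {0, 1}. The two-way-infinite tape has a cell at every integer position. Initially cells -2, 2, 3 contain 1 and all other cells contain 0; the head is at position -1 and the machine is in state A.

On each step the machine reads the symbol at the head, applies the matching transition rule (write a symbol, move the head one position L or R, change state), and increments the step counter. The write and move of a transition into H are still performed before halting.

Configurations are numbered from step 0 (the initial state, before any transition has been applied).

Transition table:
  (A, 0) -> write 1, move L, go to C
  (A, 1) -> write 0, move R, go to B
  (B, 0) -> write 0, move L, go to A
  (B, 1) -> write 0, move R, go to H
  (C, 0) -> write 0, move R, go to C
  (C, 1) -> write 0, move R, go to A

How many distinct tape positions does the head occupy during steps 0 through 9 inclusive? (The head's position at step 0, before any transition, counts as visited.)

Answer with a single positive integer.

Answer: 3

Derivation:
Step 1: in state A at pos -1, read 0 -> (A,0)->write 1,move L,goto C. Now: state=C, head=-2, tape[-3..4]=01100110 (head:  ^)
Step 2: in state C at pos -2, read 1 -> (C,1)->write 0,move R,goto A. Now: state=A, head=-1, tape[-3..4]=00100110 (head:   ^)
Step 3: in state A at pos -1, read 1 -> (A,1)->write 0,move R,goto B. Now: state=B, head=0, tape[-3..4]=00000110 (head:    ^)
Step 4: in state B at pos 0, read 0 -> (B,0)->write 0,move L,goto A. Now: state=A, head=-1, tape[-3..4]=00000110 (head:   ^)
Step 5: in state A at pos -1, read 0 -> (A,0)->write 1,move L,goto C. Now: state=C, head=-2, tape[-3..4]=00100110 (head:  ^)
Step 6: in state C at pos -2, read 0 -> (C,0)->write 0,move R,goto C. Now: state=C, head=-1, tape[-3..4]=00100110 (head:   ^)
Step 7: in state C at pos -1, read 1 -> (C,1)->write 0,move R,goto A. Now: state=A, head=0, tape[-3..4]=00000110 (head:    ^)
Step 8: in state A at pos 0, read 0 -> (A,0)->write 1,move L,goto C. Now: state=C, head=-1, tape[-3..4]=00010110 (head:   ^)
Step 9: in state C at pos -1, read 0 -> (C,0)->write 0,move R,goto C. Now: state=C, head=0, tape[-3..4]=00010110 (head:    ^)
Head positions at steps 0..9: starting at -1, distinct positions visited = {-2, -1, 0} -> 3 position(s)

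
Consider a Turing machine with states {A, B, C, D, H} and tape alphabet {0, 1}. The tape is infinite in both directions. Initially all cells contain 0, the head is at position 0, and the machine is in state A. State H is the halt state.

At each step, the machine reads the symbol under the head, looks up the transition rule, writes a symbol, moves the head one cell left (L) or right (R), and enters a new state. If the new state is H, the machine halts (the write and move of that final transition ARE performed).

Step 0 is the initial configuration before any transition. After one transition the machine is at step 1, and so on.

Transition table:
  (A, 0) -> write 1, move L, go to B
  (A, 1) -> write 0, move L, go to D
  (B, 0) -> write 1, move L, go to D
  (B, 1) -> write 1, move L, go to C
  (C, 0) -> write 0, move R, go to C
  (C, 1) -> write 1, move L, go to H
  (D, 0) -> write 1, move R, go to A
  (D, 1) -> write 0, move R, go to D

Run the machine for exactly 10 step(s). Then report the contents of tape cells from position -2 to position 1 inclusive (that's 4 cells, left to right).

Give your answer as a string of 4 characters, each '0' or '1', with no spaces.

Answer: 0011

Derivation:
Step 1: in state A at pos 0, read 0 -> (A,0)->write 1,move L,goto B. Now: state=B, head=-1, tape[-2..1]=0010 (head:  ^)
Step 2: in state B at pos -1, read 0 -> (B,0)->write 1,move L,goto D. Now: state=D, head=-2, tape[-3..1]=00110 (head:  ^)
Step 3: in state D at pos -2, read 0 -> (D,0)->write 1,move R,goto A. Now: state=A, head=-1, tape[-3..1]=01110 (head:   ^)
Step 4: in state A at pos -1, read 1 -> (A,1)->write 0,move L,goto D. Now: state=D, head=-2, tape[-3..1]=01010 (head:  ^)
Step 5: in state D at pos -2, read 1 -> (D,1)->write 0,move R,goto D. Now: state=D, head=-1, tape[-3..1]=00010 (head:   ^)
Step 6: in state D at pos -1, read 0 -> (D,0)->write 1,move R,goto A. Now: state=A, head=0, tape[-3..1]=00110 (head:    ^)
Step 7: in state A at pos 0, read 1 -> (A,1)->write 0,move L,goto D. Now: state=D, head=-1, tape[-3..1]=00100 (head:   ^)
Step 8: in state D at pos -1, read 1 -> (D,1)->write 0,move R,goto D. Now: state=D, head=0, tape[-3..1]=00000 (head:    ^)
Step 9: in state D at pos 0, read 0 -> (D,0)->write 1,move R,goto A. Now: state=A, head=1, tape[-3..2]=000100 (head:     ^)
Step 10: in state A at pos 1, read 0 -> (A,0)->write 1,move L,goto B. Now: state=B, head=0, tape[-3..2]=000110 (head:    ^)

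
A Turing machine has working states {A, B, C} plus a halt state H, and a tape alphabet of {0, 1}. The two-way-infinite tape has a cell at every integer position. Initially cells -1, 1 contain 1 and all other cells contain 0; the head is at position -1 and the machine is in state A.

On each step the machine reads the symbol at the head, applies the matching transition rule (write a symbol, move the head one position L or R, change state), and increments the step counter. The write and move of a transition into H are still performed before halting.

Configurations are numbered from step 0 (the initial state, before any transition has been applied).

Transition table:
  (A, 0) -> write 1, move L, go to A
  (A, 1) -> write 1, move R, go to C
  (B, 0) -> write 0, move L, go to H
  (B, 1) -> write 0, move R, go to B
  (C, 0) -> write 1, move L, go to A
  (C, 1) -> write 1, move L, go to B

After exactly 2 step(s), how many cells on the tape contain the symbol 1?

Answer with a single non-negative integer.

Answer: 3

Derivation:
Step 1: in state A at pos -1, read 1 -> (A,1)->write 1,move R,goto C. Now: state=C, head=0, tape[-2..2]=01010 (head:   ^)
Step 2: in state C at pos 0, read 0 -> (C,0)->write 1,move L,goto A. Now: state=A, head=-1, tape[-2..2]=01110 (head:  ^)
Cells containing 1 after step 2: {-1, 0, 1} -> 3 cell(s)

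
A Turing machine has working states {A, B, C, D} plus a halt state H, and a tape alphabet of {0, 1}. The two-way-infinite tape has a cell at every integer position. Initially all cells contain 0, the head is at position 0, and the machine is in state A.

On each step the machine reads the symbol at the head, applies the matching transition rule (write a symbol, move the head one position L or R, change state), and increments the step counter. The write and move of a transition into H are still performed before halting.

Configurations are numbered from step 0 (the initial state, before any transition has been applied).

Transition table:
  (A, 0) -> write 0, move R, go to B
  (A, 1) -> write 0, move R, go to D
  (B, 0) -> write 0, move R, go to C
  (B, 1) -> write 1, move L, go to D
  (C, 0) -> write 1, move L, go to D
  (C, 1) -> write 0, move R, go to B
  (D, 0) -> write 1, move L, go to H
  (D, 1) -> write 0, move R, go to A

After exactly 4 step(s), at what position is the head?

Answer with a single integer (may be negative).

Answer: 0

Derivation:
Step 1: in state A at pos 0, read 0 -> (A,0)->write 0,move R,goto B. Now: state=B, head=1, tape[-1..2]=0000 (head:   ^)
Step 2: in state B at pos 1, read 0 -> (B,0)->write 0,move R,goto C. Now: state=C, head=2, tape[-1..3]=00000 (head:    ^)
Step 3: in state C at pos 2, read 0 -> (C,0)->write 1,move L,goto D. Now: state=D, head=1, tape[-1..3]=00010 (head:   ^)
Step 4: in state D at pos 1, read 0 -> (D,0)->write 1,move L,goto H. Now: state=H, head=0, tape[-1..3]=00110 (head:  ^)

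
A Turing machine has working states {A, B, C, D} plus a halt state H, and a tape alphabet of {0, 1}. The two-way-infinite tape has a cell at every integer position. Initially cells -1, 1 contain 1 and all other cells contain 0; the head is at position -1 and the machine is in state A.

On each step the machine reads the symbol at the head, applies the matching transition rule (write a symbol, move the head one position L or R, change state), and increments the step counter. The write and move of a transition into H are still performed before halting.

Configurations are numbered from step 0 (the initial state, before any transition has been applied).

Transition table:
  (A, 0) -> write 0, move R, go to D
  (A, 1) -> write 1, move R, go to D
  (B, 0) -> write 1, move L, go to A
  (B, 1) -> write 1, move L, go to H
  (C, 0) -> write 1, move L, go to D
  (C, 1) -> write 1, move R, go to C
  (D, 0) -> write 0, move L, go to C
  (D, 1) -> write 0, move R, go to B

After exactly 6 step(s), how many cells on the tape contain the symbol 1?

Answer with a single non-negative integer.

Step 1: in state A at pos -1, read 1 -> (A,1)->write 1,move R,goto D. Now: state=D, head=0, tape[-2..2]=01010 (head:   ^)
Step 2: in state D at pos 0, read 0 -> (D,0)->write 0,move L,goto C. Now: state=C, head=-1, tape[-2..2]=01010 (head:  ^)
Step 3: in state C at pos -1, read 1 -> (C,1)->write 1,move R,goto C. Now: state=C, head=0, tape[-2..2]=01010 (head:   ^)
Step 4: in state C at pos 0, read 0 -> (C,0)->write 1,move L,goto D. Now: state=D, head=-1, tape[-2..2]=01110 (head:  ^)
Step 5: in state D at pos -1, read 1 -> (D,1)->write 0,move R,goto B. Now: state=B, head=0, tape[-2..2]=00110 (head:   ^)
Step 6: in state B at pos 0, read 1 -> (B,1)->write 1,move L,goto H. Now: state=H, head=-1, tape[-2..2]=00110 (head:  ^)
Cells containing 1 after step 6: {0, 1} -> 2 cell(s)

Answer: 2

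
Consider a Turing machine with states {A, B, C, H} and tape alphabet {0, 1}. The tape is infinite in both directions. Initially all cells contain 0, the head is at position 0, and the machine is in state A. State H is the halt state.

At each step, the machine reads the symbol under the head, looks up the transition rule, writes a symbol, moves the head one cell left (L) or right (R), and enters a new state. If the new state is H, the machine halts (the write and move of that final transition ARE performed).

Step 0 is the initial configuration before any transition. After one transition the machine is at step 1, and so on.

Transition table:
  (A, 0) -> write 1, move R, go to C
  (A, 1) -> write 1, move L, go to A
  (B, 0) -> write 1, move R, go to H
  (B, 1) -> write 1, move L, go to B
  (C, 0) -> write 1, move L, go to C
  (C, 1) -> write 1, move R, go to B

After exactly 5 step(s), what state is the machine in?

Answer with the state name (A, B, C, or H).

Step 1: in state A at pos 0, read 0 -> (A,0)->write 1,move R,goto C. Now: state=C, head=1, tape[-1..2]=0100 (head:   ^)
Step 2: in state C at pos 1, read 0 -> (C,0)->write 1,move L,goto C. Now: state=C, head=0, tape[-1..2]=0110 (head:  ^)
Step 3: in state C at pos 0, read 1 -> (C,1)->write 1,move R,goto B. Now: state=B, head=1, tape[-1..2]=0110 (head:   ^)
Step 4: in state B at pos 1, read 1 -> (B,1)->write 1,move L,goto B. Now: state=B, head=0, tape[-1..2]=0110 (head:  ^)
Step 5: in state B at pos 0, read 1 -> (B,1)->write 1,move L,goto B. Now: state=B, head=-1, tape[-2..2]=00110 (head:  ^)

Answer: B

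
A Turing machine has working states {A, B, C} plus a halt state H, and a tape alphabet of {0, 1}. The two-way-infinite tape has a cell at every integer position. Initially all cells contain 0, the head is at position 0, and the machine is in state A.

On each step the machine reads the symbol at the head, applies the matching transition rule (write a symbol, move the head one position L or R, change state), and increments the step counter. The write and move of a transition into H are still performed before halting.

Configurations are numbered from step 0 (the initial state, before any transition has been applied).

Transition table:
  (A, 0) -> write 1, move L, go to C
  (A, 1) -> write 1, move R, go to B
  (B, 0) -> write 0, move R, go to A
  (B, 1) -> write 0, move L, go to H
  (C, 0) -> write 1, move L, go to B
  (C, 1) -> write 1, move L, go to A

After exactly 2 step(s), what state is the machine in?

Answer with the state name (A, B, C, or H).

Answer: B

Derivation:
Step 1: in state A at pos 0, read 0 -> (A,0)->write 1,move L,goto C. Now: state=C, head=-1, tape[-2..1]=0010 (head:  ^)
Step 2: in state C at pos -1, read 0 -> (C,0)->write 1,move L,goto B. Now: state=B, head=-2, tape[-3..1]=00110 (head:  ^)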